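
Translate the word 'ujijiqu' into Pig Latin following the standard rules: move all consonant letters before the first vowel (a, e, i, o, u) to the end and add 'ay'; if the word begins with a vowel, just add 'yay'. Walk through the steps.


'ujijiqu' starts with a vowel, so add 'yay': 'ujijiquyay'.

ujijiquyay


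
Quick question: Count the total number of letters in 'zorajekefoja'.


Spell out 'zorajekefoja' and number each letter: z(1), o(2), r(3), a(4), j(5), e(6), k(7), e(8), f(9), o(10), j(11), a(12). Total: 12 letters.

12


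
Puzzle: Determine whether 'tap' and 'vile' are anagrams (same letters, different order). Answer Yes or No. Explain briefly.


Sorted letters of 'tap': 'apt'
Sorted letters of 'vile': 'eilv'
They do not match.

No


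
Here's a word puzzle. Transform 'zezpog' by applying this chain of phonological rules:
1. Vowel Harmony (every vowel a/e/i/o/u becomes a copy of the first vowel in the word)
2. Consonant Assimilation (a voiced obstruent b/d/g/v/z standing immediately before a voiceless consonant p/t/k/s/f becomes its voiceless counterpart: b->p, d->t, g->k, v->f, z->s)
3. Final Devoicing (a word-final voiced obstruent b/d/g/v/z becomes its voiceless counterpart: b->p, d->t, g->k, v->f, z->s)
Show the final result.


Starting form: 'zezpog'
Rule 1: Vowel Harmony: all vowels become 'e' (matching first vowel). 'zezpog' -> 'zezpeg'
Rule 2: Consonant Assimilation: voiced obstruent before voiceless consonant becomes voiceless ('zp' -> 'sp'). 'zezpeg' -> 'zespeg'
Rule 3: Final Devoicing: word-final voiced obstruent 'g' becomes voiceless 'k'. 'zespeg' -> 'zespek'
Final form: 'zespek'

zespek


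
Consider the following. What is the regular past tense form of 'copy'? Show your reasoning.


Apply rule: Change -y to -ied. 'copy' becomes 'copied'.

copied


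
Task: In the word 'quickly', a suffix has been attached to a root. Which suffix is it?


The word 'quickly' = 'quick' (root) + '-ly' (suffix). The suffix is '-ly'.

ly


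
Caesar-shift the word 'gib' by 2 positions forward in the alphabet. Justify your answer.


Shift each letter by 2: g -> i, i -> k, b -> d. Result: 'ikd'.

ikd


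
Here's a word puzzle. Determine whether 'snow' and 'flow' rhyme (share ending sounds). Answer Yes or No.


Rime (stressed vowel + following sounds) of 'snow': -ow = /oʊ/
Rime of 'flow': -ow = /oʊ/
/oʊ/ and /oʊ/ are the same ending sound, so the words rhyme.

Yes


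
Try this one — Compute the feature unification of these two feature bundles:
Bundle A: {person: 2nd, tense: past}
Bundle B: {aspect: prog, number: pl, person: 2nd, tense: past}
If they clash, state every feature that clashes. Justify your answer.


Compare features:
aspect: A=_ vs B=prog -> unified: prog
number: A=_ vs B=pl -> unified: pl
person: A=2nd vs B=2nd -> unified: 2nd
tense: A=past vs B=past -> unified: past
No clashes found.

Unified: {aspect: prog, number: pl, person: 2nd, tense: past}


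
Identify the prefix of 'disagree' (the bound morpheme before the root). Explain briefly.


The word 'disagree' = 'dis' (prefix) + 'agree' (root). The prefix is 'dis'.

dis


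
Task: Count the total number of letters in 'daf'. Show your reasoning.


Spell out 'daf' and number each letter: d(1), a(2), f(3). Total: 3 letters.

3


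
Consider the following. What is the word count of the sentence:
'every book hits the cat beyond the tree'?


Split into words: every | book | hits | the | cat | beyond | the | tree = 8 words.

8


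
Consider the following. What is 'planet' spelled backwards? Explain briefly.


Reverse 'planet' character by character: 'tenalp'.

tenalp


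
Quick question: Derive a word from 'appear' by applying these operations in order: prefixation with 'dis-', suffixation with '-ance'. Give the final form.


Step 1: Add prefix 'dis-' to 'appear' = 'disappear'
Step 2: Add suffix '-ance' to 'disappear' = 'disappearance'

disappearance


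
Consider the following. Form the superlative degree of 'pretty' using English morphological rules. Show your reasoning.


Apply superlative formation (consonant + y: change y to i, add -est): 'pretty' -> 'prettiest'.

prettiest


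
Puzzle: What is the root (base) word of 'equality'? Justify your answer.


Remove suffix '-ity' from 'equality' to get root 'equal'.

equal


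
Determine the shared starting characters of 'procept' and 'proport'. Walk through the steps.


Compare from the start: 3 characters match: 'pro'. Mismatch at position 4: 'c' vs 'p'.

pro


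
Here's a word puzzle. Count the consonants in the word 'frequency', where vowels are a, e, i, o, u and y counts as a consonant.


Consonants in 'frequency': f, r, q, n, c, y = 6 consonants.

6


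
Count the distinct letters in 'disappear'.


Unique letters in 'disappear': {a, d, e, i, p, r, s} = 7 distinct letters.

7


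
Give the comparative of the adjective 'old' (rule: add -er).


Apply comparative formation (add -er): 'old' -> 'older'.

older


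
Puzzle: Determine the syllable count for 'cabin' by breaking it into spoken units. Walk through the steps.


Break 'cabin' into syllables: cab-in -> cab | in = 2 syllables

2 syllables


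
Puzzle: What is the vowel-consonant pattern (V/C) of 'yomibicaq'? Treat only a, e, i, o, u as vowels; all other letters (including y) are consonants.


Letter mapping: y = C, o = V, m = C, i = V, b = C, i = V, c = C, a = V, q = C.

CVCVCVCVC


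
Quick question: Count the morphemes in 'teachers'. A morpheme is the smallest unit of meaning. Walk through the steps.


Decomposition: teach (root) + -er (suffix) + -s (plural) = 3 morpheme(s)

3 morphemes


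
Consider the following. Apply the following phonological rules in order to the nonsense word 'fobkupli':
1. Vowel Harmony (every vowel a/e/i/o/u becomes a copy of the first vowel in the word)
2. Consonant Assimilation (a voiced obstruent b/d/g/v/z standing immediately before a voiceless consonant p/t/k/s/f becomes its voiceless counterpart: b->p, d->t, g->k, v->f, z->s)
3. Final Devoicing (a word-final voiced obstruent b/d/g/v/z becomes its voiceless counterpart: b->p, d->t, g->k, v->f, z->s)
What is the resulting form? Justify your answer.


Starting form: 'fobkupli'
Rule 1: Vowel Harmony: all vowels become 'o' (matching first vowel). 'fobkupli' -> 'fobkoplo'
Rule 2: Consonant Assimilation: voiced obstruent before voiceless consonant becomes voiceless ('bk' -> 'pk'). 'fobkoplo' -> 'fopkoplo'
Rule 3: Final Devoicing: the word ends in the vowel 'o', not a consonant. No change.
Final form: 'fopkoplo'

fopkoplo


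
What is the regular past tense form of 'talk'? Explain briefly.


Apply rule: Add -ed. 'talk' becomes 'talked'.

talked


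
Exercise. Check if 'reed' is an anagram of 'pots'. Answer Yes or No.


Sorted letters of 'reed': 'deer'
Sorted letters of 'pots': 'opst'
They do not match.

No


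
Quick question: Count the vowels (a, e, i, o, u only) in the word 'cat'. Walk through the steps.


Vowels in 'cat': a = 1 vowels.

1


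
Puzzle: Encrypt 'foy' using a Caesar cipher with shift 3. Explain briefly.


Shift each letter by 3: f -> i, o -> r, y -> b. Result: 'irb'.

irb


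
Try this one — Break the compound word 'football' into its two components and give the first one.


Split 'football' into 'foot' + 'ball'. The first part is 'foot'.

foot


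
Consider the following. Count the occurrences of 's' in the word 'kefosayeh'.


Letter 's' in 'kefosayeh': found at position(s) 5 = 1 occurrence(s).

1


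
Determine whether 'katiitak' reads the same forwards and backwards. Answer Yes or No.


Forward: 'katiitak'
Reversed: 'katiitak'
They are identical.

Yes


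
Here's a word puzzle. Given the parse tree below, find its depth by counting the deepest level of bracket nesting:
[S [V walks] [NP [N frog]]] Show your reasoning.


Count bracket nesting levels:
'[' at pos 0: depth = 1
'[' at pos 3: depth = 2
'[' at pos 13: depth = 2
'[' at pos 17: depth = 3
Maximum depth reached: 3

3


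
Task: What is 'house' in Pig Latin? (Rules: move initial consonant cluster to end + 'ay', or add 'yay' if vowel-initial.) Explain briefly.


'house': move consonant cluster 'h' to end and add 'ay': 'ousehay'.

ousehay


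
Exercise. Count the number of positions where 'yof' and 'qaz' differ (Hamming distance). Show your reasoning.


Alignment:
Position 1: 'y' vs 'q' = DIFFER
Position 2: 'o' vs 'a' = DIFFER
Position 3: 'f' vs 'z' = DIFFER
Total differences: 3

3


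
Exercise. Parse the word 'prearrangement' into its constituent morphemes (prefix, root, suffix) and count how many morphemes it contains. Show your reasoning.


Step 1: Identify prefix: 'pre' (meaning: before)
Step 2: Identify root: 'arrange'
Step 3: Identify suffix(es): 'ment'
Decomposition: pre- (prefix: before) + arrange (root) + -ment (suffix: action/result)
Total morphemes: 3

3 morphemes (pre- (prefix: before) + arrange (root) + -ment (suffix: action/result))


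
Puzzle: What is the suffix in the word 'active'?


The word 'active' = 'act' (root) + '-ive' (suffix). The suffix is '-ive'.

ive


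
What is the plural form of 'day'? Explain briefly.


Apply rule: Add -s. 'day' becomes 'days'.

days


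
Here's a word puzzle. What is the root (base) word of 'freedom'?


Remove suffix '-dom' from 'freedom' to get root 'free'.

free


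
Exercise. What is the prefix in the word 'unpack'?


The word 'unpack' = 'un' (prefix) + 'pack' (root). The prefix is 'un'.

un


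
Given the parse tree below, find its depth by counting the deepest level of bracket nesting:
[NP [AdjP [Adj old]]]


Count bracket nesting levels:
'[' at pos 0: depth = 1
'[' at pos 4: depth = 2
'[' at pos 10: depth = 3
Maximum depth reached: 3

3


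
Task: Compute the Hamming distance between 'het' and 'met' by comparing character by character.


Alignment:
Position 1: 'h' vs 'm' = DIFFER
Position 2: 'e' vs 'e' = match
Position 3: 't' vs 't' = match
Total differences: 1

1


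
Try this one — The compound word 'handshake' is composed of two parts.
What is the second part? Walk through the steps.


Split 'handshake' into 'hand' + 'shake'. The second part is 'shake'.

shake


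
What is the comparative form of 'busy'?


Apply comparative formation (consonant + y: change y to i, add -er): 'busy' -> 'busier'.

busier


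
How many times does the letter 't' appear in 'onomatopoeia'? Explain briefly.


Letter 't' in 'onomatopoeia': found at position(s) 6 = 1 occurrence(s).

1


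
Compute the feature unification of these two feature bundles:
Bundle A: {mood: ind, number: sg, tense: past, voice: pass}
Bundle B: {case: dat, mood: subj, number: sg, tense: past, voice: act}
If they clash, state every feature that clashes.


Compare features:
case: A=_ vs B=dat -> unified: dat
mood: A=ind vs B=subj -> CLASH
number: A=sg vs B=sg -> unified: sg
tense: A=past vs B=past -> unified: past
voice: A=pass vs B=act -> CLASH
Clashes detected on features 'mood' (ind vs subj) and 'voice' (pass vs act); unification fails.

CLASH on 'mood' (ind vs subj) and 'voice' (pass vs act)


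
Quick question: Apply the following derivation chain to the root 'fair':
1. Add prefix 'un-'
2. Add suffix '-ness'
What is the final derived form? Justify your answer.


Step 1: Add prefix 'un-' to 'fair' = 'unfair'
Step 2: Add suffix '-ness' to 'unfair' = 'unfairness'

unfairness


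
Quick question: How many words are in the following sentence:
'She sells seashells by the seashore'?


Split into words: She | sells | seashells | by | the | seashore = 6 words.

6


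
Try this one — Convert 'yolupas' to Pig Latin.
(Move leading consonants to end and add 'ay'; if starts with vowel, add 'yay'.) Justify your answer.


'yolupas': move consonant cluster 'y' to end and add 'ay': 'olupasyay'.

olupasyay


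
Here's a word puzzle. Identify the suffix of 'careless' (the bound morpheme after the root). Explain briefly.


The word 'careless' = 'care' (root) + '-less' (suffix). The suffix is '-less'.

less


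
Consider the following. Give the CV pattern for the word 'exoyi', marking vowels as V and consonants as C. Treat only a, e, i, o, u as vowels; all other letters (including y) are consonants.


Letter mapping: e = V, x = C, o = V, y = C, i = V.

VCVCV


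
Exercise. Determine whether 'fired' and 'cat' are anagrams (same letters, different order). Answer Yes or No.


Sorted letters of 'fired': 'defir'
Sorted letters of 'cat': 'act'
They do not match.

No


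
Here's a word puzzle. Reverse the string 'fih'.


Reverse 'fih' character by character: 'hif'.

hif


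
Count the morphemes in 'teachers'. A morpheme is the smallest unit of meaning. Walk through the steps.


Decomposition: teach (root) + -er (suffix) + -s (plural) = 3 morpheme(s)

3 morphemes


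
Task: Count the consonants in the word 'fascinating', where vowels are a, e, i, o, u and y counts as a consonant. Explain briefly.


Consonants in 'fascinating': f, s, c, n, t, n, g = 7 consonants.

7


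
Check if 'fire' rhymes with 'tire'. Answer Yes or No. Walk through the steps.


Rime (stressed vowel + following sounds) of 'fire': -ire = /aɪər/
Rime of 'tire': -ire = /aɪər/
/aɪər/ and /aɪər/ are the same ending sound, so the words rhyme.

Yes


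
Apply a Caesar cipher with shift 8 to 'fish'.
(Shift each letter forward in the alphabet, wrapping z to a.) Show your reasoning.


Shift each letter by 8: f -> n, i -> q, s -> a, h -> p. Result: 'nqap'.

nqap


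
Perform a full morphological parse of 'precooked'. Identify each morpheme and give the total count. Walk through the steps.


Step 1: Identify prefix: 'pre' (meaning: before)
Step 2: Identify root: 'cook'
Step 3: Identify suffix(es): 'ed'
Decomposition: pre- (prefix: before) + cook (root) + -ed (suffix: past)
Total morphemes: 3

3 morphemes (pre- (prefix: before) + cook (root) + -ed (suffix: past))


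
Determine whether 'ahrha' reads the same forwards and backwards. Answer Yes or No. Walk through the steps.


Forward: 'ahrha'
Reversed: 'ahrha'
They are identical.

Yes


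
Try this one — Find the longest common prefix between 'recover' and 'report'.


Compare from the start: 2 characters match: 're'. Mismatch at position 3: 'c' vs 'p'.

re


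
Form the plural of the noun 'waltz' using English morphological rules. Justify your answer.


Apply rule: Add -es (sibilant/fricative ending). 'waltz' becomes 'waltzes'.

waltzes


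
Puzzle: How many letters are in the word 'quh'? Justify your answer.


Spell out 'quh' and number each letter: q(1), u(2), h(3). Total: 3 letters.

3


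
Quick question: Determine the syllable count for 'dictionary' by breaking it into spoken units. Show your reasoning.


Break 'dictionary' into syllables: dic-tion-ar-y -> dic | tion | ar | y = 4 syllables

4 syllables


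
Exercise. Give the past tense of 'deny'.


Apply rule: Change -y to -ied. 'deny' becomes 'denied'.

denied


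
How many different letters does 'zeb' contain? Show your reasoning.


Unique letters in 'zeb': {b, e, z} = 3 distinct letters.

3


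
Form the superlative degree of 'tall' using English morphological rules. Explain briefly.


Apply superlative formation (add -est): 'tall' -> 'tallest'.

tallest


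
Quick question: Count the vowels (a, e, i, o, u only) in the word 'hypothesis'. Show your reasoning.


Vowels in 'hypothesis': o, e, i = 3 vowels.

3


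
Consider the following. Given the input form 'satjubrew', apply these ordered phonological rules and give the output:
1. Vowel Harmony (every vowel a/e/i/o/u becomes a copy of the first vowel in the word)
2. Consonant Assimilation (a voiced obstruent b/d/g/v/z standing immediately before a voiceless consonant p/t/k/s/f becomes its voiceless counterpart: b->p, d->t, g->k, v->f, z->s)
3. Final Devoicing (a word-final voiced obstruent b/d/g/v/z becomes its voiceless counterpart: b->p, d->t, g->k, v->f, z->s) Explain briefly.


Starting form: 'satjubrew'
Rule 1: Vowel Harmony: all vowels become 'a' (matching first vowel). 'satjubrew' -> 'satjabraw'
Rule 2: Consonant Assimilation: no voiced obstruent (b/d/g/v/z) stands immediately before a voiceless consonant (p/t/k/s/f). No change.
Rule 3: Final Devoicing: final consonant 'w' is not one of the voiced obstruents b/d/g/v/z. No change.
Final form: 'satjabraw'

satjabraw


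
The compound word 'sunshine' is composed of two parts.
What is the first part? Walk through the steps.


Split 'sunshine' into 'sun' + 'shine'. The first part is 'sun'.

sun


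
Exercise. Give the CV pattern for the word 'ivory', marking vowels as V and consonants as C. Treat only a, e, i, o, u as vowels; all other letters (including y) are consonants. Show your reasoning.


Letter mapping: i = V, v = C, o = V, r = C, y = C.

VCVCC


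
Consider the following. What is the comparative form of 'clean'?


Apply comparative formation (add -er): 'clean' -> 'cleaner'.

cleaner


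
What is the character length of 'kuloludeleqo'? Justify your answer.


Spell out 'kuloludeleqo' and number each letter: k(1), u(2), l(3), o(4), l(5), u(6), d(7), e(8), l(9), e(10), q(11), o(12). Total: 12 letters.

12


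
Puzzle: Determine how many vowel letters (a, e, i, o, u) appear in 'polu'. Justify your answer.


Vowels in 'polu': o, u = 2 vowels.

2


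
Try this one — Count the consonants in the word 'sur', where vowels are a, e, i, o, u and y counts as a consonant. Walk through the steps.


Consonants in 'sur': s, r = 2 consonants.

2


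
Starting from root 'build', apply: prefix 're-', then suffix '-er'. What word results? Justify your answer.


Step 1: Add prefix 're-' to 'build' = 'rebuild'
Step 2: Add suffix '-er' to 'rebuild' = 'rebuilder'

rebuilder


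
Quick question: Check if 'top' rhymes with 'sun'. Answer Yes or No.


Rime (stressed vowel + following sounds) of 'top': -op = /ɒp/
Rime of 'sun': -un = /ʌn/
/ɒp/ and /ʌn/ are different ending sounds, so the words do not rhyme.

No


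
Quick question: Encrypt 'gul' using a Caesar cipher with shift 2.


Shift each letter by 2: g -> i, u -> w, l -> n. Result: 'iwn'.

iwn


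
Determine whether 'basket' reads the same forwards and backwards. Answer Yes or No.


Forward: 'basket'
Reversed: 'teksab'
They differ.

No


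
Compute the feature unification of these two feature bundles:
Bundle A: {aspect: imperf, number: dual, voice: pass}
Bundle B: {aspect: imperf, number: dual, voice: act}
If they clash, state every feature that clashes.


Compare features:
aspect: A=imperf vs B=imperf -> unified: imperf
number: A=dual vs B=dual -> unified: dual
voice: A=pass vs B=act -> CLASH
Clash detected on feature 'voice' (pass vs act); unification fails.

CLASH on 'voice' (pass vs act)


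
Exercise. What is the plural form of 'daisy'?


Apply rule: Change -y to -ies (consonant + y). 'daisy' becomes 'daisies'.

daisies


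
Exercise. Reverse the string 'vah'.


Reverse 'vah' character by character: 'hav'.

hav


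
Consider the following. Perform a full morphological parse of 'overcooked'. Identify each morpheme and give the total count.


Step 1: Identify prefix: 'over' (meaning: excessively)
Step 2: Identify root: 'cook'
Step 3: Identify suffix(es): 'ed'
Decomposition: over- (prefix: excessively) + cook (root) + -ed (suffix: past)
Total morphemes: 3

3 morphemes (over- (prefix: excessively) + cook (root) + -ed (suffix: past))


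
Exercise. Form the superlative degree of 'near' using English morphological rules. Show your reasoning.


Apply superlative formation (add -est): 'near' -> 'nearest'.

nearest


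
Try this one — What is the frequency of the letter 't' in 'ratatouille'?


Letter 't' in 'ratatouille': found at position(s) 3, 5 = 2 occurrence(s).

2


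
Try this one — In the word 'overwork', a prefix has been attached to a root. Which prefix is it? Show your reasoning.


The word 'overwork' = 'over' (prefix) + 'work' (root). The prefix is 'over'.

over


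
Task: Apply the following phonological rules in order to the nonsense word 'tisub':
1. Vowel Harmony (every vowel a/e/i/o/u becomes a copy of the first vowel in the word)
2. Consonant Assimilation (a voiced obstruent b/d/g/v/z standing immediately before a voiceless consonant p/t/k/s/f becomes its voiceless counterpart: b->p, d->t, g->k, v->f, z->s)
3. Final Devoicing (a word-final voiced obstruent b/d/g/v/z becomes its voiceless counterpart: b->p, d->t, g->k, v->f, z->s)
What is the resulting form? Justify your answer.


Starting form: 'tisub'
Rule 1: Vowel Harmony: all vowels become 'i' (matching first vowel). 'tisub' -> 'tisib'
Rule 2: Consonant Assimilation: no voiced obstruent (b/d/g/v/z) stands immediately before a voiceless consonant (p/t/k/s/f). No change.
Rule 3: Final Devoicing: word-final voiced obstruent 'b' becomes voiceless 'p'. 'tisib' -> 'tisip'
Final form: 'tisip'

tisip


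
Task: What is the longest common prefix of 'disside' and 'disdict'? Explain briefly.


Compare from the start: 3 characters match: 'dis'. Mismatch at position 4: 's' vs 'd'.

dis


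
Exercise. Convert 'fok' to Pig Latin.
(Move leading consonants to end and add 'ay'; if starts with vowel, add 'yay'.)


'fok': move consonant cluster 'f' to end and add 'ay': 'okfay'.

okfay


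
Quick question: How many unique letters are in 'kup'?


Unique letters in 'kup': {k, p, u} = 3 distinct letters.

3


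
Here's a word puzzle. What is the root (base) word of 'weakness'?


Remove suffix '-ness' from 'weakness' to get root 'weak'.

weak


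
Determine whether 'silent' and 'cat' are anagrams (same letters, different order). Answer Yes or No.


Sorted letters of 'silent': 'eilnst'
Sorted letters of 'cat': 'act'
They do not match.

No


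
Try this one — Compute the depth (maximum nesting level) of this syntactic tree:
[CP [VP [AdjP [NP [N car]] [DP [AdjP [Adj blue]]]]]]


Count bracket nesting levels:
'[' at pos 0: depth = 1
'[' at pos 4: depth = 2
'[' at pos 8: depth = 3
'[' at pos 14: depth = 4
'[' at pos 18: depth = 5
'[' at pos 27: depth = 4
'[' at pos 31: depth = 5
'[' at pos 37: depth = 6
Maximum depth reached: 6

6


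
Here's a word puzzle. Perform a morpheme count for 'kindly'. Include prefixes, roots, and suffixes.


Decomposition: kind (root) + -ly (suffix) = 2 morpheme(s)

2 morphemes


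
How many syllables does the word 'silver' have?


Break 'silver' into syllables: sil-ver -> sil | ver = 2 syllables

2 syllables


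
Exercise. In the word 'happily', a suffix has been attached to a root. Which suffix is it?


The word 'happily' = 'happy' (root) + '-ly' (suffix). The suffix is '-ly'.

ly


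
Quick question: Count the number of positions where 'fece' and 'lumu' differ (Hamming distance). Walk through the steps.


Alignment:
Position 1: 'f' vs 'l' = DIFFER
Position 2: 'e' vs 'u' = DIFFER
Position 3: 'c' vs 'm' = DIFFER
Position 4: 'e' vs 'u' = DIFFER
Total differences: 4

4


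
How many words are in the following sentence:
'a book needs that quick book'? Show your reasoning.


Split into words: a | book | needs | that | quick | book = 6 words.

6


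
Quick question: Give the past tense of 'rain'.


Apply rule: Add -ed. 'rain' becomes 'rained'.

rained


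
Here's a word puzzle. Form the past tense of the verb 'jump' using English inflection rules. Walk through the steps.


Apply rule: Add -ed. 'jump' becomes 'jumped'.

jumped


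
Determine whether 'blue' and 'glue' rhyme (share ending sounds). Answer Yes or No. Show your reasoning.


Rime (stressed vowel + following sounds) of 'blue': -ue = /uː/
Rime of 'glue': -ue = /uː/
/uː/ and /uː/ are the same ending sound, so the words rhyme.

Yes


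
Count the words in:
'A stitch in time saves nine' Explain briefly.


Split into words: A | stitch | in | time | saves | nine = 6 words.

6


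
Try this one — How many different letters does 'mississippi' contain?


Unique letters in 'mississippi': {i, m, p, s} = 4 distinct letters.

4


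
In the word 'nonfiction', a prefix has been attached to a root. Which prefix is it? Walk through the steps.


The word 'nonfiction' = 'non' (prefix) + 'fiction' (root). The prefix is 'non'.

non


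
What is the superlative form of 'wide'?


Apply superlative formation (ends in e: add -st): 'wide' -> 'widest'.

widest


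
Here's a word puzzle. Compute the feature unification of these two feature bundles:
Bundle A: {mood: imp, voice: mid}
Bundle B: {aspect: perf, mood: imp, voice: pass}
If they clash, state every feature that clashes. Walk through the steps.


Compare features:
aspect: A=_ vs B=perf -> unified: perf
mood: A=imp vs B=imp -> unified: imp
voice: A=mid vs B=pass -> CLASH
Clash detected on feature 'voice' (mid vs pass); unification fails.

CLASH on 'voice' (mid vs pass)


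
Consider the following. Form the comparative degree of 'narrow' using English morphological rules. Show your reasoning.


Apply comparative formation (add -er): 'narrow' -> 'narrower'.

narrower


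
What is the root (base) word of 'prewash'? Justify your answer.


Remove prefix 'pre' from 'prewash' to get root 'wash'.

wash


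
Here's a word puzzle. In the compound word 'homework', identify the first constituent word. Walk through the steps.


Split 'homework' into 'home' + 'work'. The first part is 'home'.

home


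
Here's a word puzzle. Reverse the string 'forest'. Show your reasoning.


Reverse 'forest' character by character: 'tserof'.

tserof


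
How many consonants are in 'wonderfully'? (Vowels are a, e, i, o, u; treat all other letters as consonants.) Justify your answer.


Consonants in 'wonderfully': w, n, d, r, f, l, l, y = 8 consonants.

8


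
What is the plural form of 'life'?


Apply rule: Change -fe to -ves. 'life' becomes 'lives'.

lives


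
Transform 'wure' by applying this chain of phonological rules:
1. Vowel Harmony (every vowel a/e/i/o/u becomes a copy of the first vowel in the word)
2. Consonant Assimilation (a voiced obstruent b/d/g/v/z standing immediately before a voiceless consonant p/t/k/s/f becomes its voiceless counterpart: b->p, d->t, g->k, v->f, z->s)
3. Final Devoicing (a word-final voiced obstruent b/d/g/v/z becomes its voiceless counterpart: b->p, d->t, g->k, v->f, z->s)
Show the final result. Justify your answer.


Starting form: 'wure'
Rule 1: Vowel Harmony: all vowels become 'u' (matching first vowel). 'wure' -> 'wuru'
Rule 2: Consonant Assimilation: no voiced obstruent (b/d/g/v/z) stands immediately before a voiceless consonant (p/t/k/s/f). No change.
Rule 3: Final Devoicing: the word ends in the vowel 'u', not a consonant. No change.
Final form: 'wuru'

wuru


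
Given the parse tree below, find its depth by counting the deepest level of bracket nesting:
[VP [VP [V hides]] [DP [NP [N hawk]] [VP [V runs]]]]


Count bracket nesting levels:
'[' at pos 0: depth = 1
'[' at pos 4: depth = 2
'[' at pos 8: depth = 3
'[' at pos 19: depth = 2
'[' at pos 23: depth = 3
'[' at pos 27: depth = 4
'[' at pos 37: depth = 3
'[' at pos 41: depth = 4
Maximum depth reached: 4

4


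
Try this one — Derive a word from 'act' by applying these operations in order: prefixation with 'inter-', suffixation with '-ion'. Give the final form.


Step 1: Add prefix 'inter-' to 'act' = 'interact'
Step 2: Add suffix '-ion' to 'interact' = 'interaction'

interaction


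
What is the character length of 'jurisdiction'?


Spell out 'jurisdiction' and number each letter: j(1), u(2), r(3), i(4), s(5), d(6), i(7), c(8), t(9), i(10), o(11), n(12). Total: 12 letters.

12


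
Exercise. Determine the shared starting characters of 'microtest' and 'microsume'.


Compare from the start: 5 characters match: 'micro'. Mismatch at position 6: 't' vs 's'.

micro


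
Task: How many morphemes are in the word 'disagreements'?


Decomposition: dis- (prefix) + agree (root) + -ment (suffix) + -s (plural) = 4 morpheme(s)

4 morphemes


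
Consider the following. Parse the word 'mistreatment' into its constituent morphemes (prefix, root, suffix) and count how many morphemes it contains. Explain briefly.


Step 1: Identify prefix: 'mis' (meaning: wrongly)
Step 2: Identify root: 'treat'
Step 3: Identify suffix(es): 'ment'
Decomposition: mis- (prefix: wrongly) + treat (root) + -ment (suffix: action/result)
Total morphemes: 3

3 morphemes (mis- (prefix: wrongly) + treat (root) + -ment (suffix: action/result))


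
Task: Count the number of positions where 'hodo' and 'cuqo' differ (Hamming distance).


Alignment:
Position 1: 'h' vs 'c' = DIFFER
Position 2: 'o' vs 'u' = DIFFER
Position 3: 'd' vs 'q' = DIFFER
Position 4: 'o' vs 'o' = match
Total differences: 3

3


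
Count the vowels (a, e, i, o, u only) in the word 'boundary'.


Vowels in 'boundary': o, u, a = 3 vowels.

3


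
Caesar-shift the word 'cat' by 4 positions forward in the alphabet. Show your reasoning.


Shift each letter by 4: c -> g, a -> e, t -> x. Result: 'gex'.

gex


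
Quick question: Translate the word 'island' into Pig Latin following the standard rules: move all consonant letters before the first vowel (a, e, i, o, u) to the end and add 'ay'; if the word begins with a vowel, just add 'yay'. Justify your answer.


'island' starts with a vowel, so add 'yay': 'islandyay'.

islandyay


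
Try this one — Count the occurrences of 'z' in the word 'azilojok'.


Letter 'z' in 'azilojok': found at position(s) 2 = 1 occurrence(s).

1


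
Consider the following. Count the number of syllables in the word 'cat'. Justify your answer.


Break 'cat' into syllables: cat -> cat = 1 syllable

1 syllable


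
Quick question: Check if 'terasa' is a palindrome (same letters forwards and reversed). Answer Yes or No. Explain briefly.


Forward: 'terasa'
Reversed: 'asaret'
They differ.

No


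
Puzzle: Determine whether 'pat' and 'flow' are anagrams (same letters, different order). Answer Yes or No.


Sorted letters of 'pat': 'apt'
Sorted letters of 'flow': 'flow'
They do not match.

No


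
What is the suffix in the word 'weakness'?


The word 'weakness' = 'weak' (root) + '-ness' (suffix). The suffix is '-ness'.

ness


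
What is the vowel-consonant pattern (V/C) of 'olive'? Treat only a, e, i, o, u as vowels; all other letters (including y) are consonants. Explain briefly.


Letter mapping: o = V, l = C, i = V, v = C, e = V.

VCVCV


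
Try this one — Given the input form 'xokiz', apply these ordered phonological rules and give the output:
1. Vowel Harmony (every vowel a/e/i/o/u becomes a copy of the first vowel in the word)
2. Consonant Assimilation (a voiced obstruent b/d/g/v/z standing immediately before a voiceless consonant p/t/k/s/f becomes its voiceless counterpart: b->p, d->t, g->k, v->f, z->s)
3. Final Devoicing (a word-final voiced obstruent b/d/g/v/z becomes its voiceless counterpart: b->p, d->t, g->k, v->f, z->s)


Starting form: 'xokiz'
Rule 1: Vowel Harmony: all vowels become 'o' (matching first vowel). 'xokiz' -> 'xokoz'
Rule 2: Consonant Assimilation: no voiced obstruent (b/d/g/v/z) stands immediately before a voiceless consonant (p/t/k/s/f). No change.
Rule 3: Final Devoicing: word-final voiced obstruent 'z' becomes voiceless 's'. 'xokoz' -> 'xokos'
Final form: 'xokos'

xokos


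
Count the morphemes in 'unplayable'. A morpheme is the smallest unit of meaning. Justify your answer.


Decomposition: un- (prefix) + play (root) + -able (suffix) = 3 morpheme(s)

3 morphemes


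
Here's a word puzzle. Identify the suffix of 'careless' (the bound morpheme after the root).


The word 'careless' = 'care' (root) + '-less' (suffix). The suffix is '-less'.

less


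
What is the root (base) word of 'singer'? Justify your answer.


Remove suffix '-er' from 'singer' to get root 'sing'.

sing


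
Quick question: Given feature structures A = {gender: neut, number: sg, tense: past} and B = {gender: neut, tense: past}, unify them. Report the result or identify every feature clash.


Compare features:
gender: A=neut vs B=neut -> unified: neut
number: A=sg vs B=_ -> unified: sg
tense: A=past vs B=past -> unified: past
No clashes found.

Unified: {gender: neut, number: sg, tense: past}


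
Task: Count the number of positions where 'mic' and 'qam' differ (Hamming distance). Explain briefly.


Alignment:
Position 1: 'm' vs 'q' = DIFFER
Position 2: 'i' vs 'a' = DIFFER
Position 3: 'c' vs 'm' = DIFFER
Total differences: 3

3


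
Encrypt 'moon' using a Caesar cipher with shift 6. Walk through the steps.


Shift each letter by 6: m -> s, o -> u, o -> u, n -> t. Result: 'suut'.

suut


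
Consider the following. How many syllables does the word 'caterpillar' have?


Break 'caterpillar' into syllables: cat-er-pil-lar -> cat | er | pil | lar = 4 syllables

4 syllables


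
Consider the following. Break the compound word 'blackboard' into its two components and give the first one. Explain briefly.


Split 'blackboard' into 'black' + 'board'. The first part is 'black'.

black


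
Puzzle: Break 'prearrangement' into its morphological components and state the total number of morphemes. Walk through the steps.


Step 1: Identify prefix: 'pre' (meaning: before)
Step 2: Identify root: 'arrange'
Step 3: Identify suffix(es): 'ment'
Decomposition: pre- (prefix: before) + arrange (root) + -ment (suffix: action/result)
Total morphemes: 3

3 morphemes (pre- (prefix: before) + arrange (root) + -ment (suffix: action/result))


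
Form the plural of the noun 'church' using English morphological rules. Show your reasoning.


Apply rule: Add -es (sibilant/fricative ending). 'church' becomes 'churches'.

churches


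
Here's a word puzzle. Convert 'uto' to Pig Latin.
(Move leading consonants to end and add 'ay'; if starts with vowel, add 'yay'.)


'uto' starts with a vowel, so add 'yay': 'utoyay'.

utoyay


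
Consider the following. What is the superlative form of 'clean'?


Apply superlative formation (add -est): 'clean' -> 'cleanest'.

cleanest


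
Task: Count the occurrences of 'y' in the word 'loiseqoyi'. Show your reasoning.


Letter 'y' in 'loiseqoyi': found at position(s) 8 = 1 occurrence(s).

1


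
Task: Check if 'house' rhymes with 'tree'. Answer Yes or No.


Rime (stressed vowel + following sounds) of 'house': -ouse = /aʊs/
Rime of 'tree': -ee = /iː/
/aʊs/ and /iː/ are different ending sounds, so the words do not rhyme.

No


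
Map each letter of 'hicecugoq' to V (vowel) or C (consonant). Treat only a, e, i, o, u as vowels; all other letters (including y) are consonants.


Letter mapping: h = C, i = V, c = C, e = V, c = C, u = V, g = C, o = V, q = C.

CVCVCVCVC


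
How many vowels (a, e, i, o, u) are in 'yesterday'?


Vowels in 'yesterday': e, e, a = 3 vowels.

3


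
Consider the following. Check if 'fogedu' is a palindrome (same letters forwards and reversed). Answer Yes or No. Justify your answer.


Forward: 'fogedu'
Reversed: 'udegof'
They differ.

No


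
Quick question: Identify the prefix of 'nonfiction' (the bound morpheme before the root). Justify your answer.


The word 'nonfiction' = 'non' (prefix) + 'fiction' (root). The prefix is 'non'.

non


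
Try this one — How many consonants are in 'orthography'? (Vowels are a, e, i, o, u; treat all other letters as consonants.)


Consonants in 'orthography': r, t, h, g, r, p, h, y = 8 consonants.

8


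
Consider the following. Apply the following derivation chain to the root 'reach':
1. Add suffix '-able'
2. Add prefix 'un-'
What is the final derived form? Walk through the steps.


Step 1: Add suffix '-able' to 'reach' = 'reachable'
Step 2: Add prefix 'un-' to 'reachable' = 'unreachable'

unreachable


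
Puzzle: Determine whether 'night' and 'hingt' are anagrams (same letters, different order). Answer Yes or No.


Sorted letters of 'night': 'ghint'
Sorted letters of 'hingt': 'ghint'
They match.

Yes


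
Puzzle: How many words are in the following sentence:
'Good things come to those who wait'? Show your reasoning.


Split into words: Good | things | come | to | those | who | wait = 7 words.

7


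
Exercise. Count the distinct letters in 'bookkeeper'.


Unique letters in 'bookkeeper': {b, e, k, o, p, r} = 6 distinct letters.

6


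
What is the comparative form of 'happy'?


Apply comparative formation (consonant + y: change y to i, add -er): 'happy' -> 'happier'.

happier


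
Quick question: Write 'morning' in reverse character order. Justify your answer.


Reverse 'morning' character by character: 'gninrom'.

gninrom


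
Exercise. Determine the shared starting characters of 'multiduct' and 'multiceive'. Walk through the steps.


Compare from the start: 5 characters match: 'multi'. Mismatch at position 6: 'd' vs 'c'.

multi


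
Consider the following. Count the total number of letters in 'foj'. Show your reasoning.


Spell out 'foj' and number each letter: f(1), o(2), j(3). Total: 3 letters.

3


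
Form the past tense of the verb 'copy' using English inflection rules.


Apply rule: Change -y to -ied. 'copy' becomes 'copied'.

copied


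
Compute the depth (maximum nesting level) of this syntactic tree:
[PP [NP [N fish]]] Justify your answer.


Count bracket nesting levels:
'[' at pos 0: depth = 1
'[' at pos 4: depth = 2
'[' at pos 8: depth = 3
Maximum depth reached: 3

3


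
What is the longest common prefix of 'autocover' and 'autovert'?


Compare from the start: 4 characters match: 'auto'. Mismatch at position 5: 'c' vs 'v'.

auto


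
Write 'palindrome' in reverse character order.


Reverse 'palindrome' character by character: 'emordnilap'.

emordnilap


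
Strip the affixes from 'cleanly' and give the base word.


Remove suffix '-ly' from 'cleanly' to get root 'clean'.

clean


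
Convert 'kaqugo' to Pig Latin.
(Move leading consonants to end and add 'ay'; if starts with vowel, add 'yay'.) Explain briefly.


'kaqugo': move consonant cluster 'k' to end and add 'ay': 'aqugokay'.

aqugokay


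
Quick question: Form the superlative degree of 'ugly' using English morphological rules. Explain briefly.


Apply superlative formation (consonant + y: change y to i, add -est): 'ugly' -> 'ugliest'.

ugliest


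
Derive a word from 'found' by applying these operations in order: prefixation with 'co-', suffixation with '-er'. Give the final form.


Step 1: Add prefix 'co-' to 'found' = 'cofound'
Step 2: Add suffix '-er' to 'cofound' = 'cofounder'

cofounder


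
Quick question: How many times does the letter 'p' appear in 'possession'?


Letter 'p' in 'possession': found at position(s) 1 = 1 occurrence(s).

1


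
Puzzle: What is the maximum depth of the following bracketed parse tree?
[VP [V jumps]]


Count bracket nesting levels:
'[' at pos 0: depth = 1
'[' at pos 4: depth = 2
Maximum depth reached: 2

2


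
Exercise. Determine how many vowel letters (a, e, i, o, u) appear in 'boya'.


Vowels in 'boya': o, a = 2 vowels.

2


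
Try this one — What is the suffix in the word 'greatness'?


The word 'greatness' = 'great' (root) + '-ness' (suffix). The suffix is '-ness'.

ness


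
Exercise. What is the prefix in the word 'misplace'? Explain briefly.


The word 'misplace' = 'mis' (prefix) + 'place' (root). The prefix is 'mis'.

mis


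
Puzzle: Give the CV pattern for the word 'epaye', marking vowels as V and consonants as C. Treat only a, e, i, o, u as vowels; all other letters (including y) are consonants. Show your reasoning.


Letter mapping: e = V, p = C, a = V, y = C, e = V.

VCVCV
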